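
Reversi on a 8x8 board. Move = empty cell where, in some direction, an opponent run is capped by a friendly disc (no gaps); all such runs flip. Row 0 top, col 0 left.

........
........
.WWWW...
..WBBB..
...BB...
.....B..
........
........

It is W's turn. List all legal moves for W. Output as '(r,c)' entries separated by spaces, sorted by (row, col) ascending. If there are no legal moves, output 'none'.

(2,5): no bracket -> illegal
(2,6): no bracket -> illegal
(3,6): flips 3 -> legal
(4,2): flips 1 -> legal
(4,5): flips 1 -> legal
(4,6): flips 1 -> legal
(5,2): no bracket -> illegal
(5,3): flips 2 -> legal
(5,4): flips 3 -> legal
(5,6): no bracket -> illegal
(6,4): no bracket -> illegal
(6,5): no bracket -> illegal
(6,6): flips 3 -> legal

Answer: (3,6) (4,2) (4,5) (4,6) (5,3) (5,4) (6,6)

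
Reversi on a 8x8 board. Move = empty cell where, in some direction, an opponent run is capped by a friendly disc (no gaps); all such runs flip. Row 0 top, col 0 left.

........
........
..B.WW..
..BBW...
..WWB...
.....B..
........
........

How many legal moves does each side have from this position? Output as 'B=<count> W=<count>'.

-- B to move --
(1,3): no bracket -> illegal
(1,4): flips 2 -> legal
(1,5): flips 1 -> legal
(1,6): no bracket -> illegal
(2,3): no bracket -> illegal
(2,6): no bracket -> illegal
(3,1): no bracket -> illegal
(3,5): flips 1 -> legal
(3,6): no bracket -> illegal
(4,1): flips 2 -> legal
(4,5): no bracket -> illegal
(5,1): flips 1 -> legal
(5,2): flips 1 -> legal
(5,3): flips 1 -> legal
(5,4): flips 1 -> legal
B mobility = 8
-- W to move --
(1,1): no bracket -> illegal
(1,2): flips 2 -> legal
(1,3): no bracket -> illegal
(2,1): flips 1 -> legal
(2,3): flips 1 -> legal
(3,1): flips 2 -> legal
(3,5): no bracket -> illegal
(4,1): no bracket -> illegal
(4,5): flips 1 -> legal
(4,6): no bracket -> illegal
(5,3): no bracket -> illegal
(5,4): flips 1 -> legal
(5,6): no bracket -> illegal
(6,4): no bracket -> illegal
(6,5): no bracket -> illegal
(6,6): no bracket -> illegal
W mobility = 6

Answer: B=8 W=6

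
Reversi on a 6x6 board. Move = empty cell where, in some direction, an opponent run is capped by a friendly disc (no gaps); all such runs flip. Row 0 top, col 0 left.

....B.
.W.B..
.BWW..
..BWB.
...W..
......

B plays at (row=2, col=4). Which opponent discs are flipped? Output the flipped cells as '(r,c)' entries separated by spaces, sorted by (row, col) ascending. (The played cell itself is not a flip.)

Answer: (2,2) (2,3)

Derivation:
Dir NW: first cell 'B' (not opp) -> no flip
Dir N: first cell '.' (not opp) -> no flip
Dir NE: first cell '.' (not opp) -> no flip
Dir W: opp run (2,3) (2,2) capped by B -> flip
Dir E: first cell '.' (not opp) -> no flip
Dir SW: opp run (3,3), next='.' -> no flip
Dir S: first cell 'B' (not opp) -> no flip
Dir SE: first cell '.' (not opp) -> no flip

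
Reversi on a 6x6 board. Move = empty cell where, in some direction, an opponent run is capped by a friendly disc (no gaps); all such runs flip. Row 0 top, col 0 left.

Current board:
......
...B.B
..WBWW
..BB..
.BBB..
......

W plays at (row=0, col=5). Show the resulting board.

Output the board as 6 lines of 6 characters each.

Place W at (0,5); scan 8 dirs for brackets.
Dir NW: edge -> no flip
Dir N: edge -> no flip
Dir NE: edge -> no flip
Dir W: first cell '.' (not opp) -> no flip
Dir E: edge -> no flip
Dir SW: first cell '.' (not opp) -> no flip
Dir S: opp run (1,5) capped by W -> flip
Dir SE: edge -> no flip
All flips: (1,5)

Answer: .....W
...B.W
..WBWW
..BB..
.BBB..
......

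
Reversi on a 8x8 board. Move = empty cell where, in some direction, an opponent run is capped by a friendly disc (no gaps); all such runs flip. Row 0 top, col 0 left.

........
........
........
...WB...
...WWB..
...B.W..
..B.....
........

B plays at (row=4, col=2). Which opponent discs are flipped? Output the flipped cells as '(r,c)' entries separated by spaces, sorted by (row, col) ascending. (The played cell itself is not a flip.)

Answer: (4,3) (4,4)

Derivation:
Dir NW: first cell '.' (not opp) -> no flip
Dir N: first cell '.' (not opp) -> no flip
Dir NE: opp run (3,3), next='.' -> no flip
Dir W: first cell '.' (not opp) -> no flip
Dir E: opp run (4,3) (4,4) capped by B -> flip
Dir SW: first cell '.' (not opp) -> no flip
Dir S: first cell '.' (not opp) -> no flip
Dir SE: first cell 'B' (not opp) -> no flip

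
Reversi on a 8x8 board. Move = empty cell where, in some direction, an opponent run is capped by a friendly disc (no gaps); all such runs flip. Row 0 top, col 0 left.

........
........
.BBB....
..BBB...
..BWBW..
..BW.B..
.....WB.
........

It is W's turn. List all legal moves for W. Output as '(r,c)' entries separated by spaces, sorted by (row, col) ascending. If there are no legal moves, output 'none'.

Answer: (1,0) (1,2) (1,3) (2,5) (3,1) (3,5) (4,1) (5,1) (6,1) (6,7)

Derivation:
(1,0): flips 2 -> legal
(1,1): no bracket -> illegal
(1,2): flips 2 -> legal
(1,3): flips 2 -> legal
(1,4): no bracket -> illegal
(2,0): no bracket -> illegal
(2,4): no bracket -> illegal
(2,5): flips 1 -> legal
(3,0): no bracket -> illegal
(3,1): flips 1 -> legal
(3,5): flips 1 -> legal
(4,1): flips 1 -> legal
(4,6): no bracket -> illegal
(5,1): flips 1 -> legal
(5,4): no bracket -> illegal
(5,6): no bracket -> illegal
(5,7): no bracket -> illegal
(6,1): flips 1 -> legal
(6,2): no bracket -> illegal
(6,3): no bracket -> illegal
(6,4): no bracket -> illegal
(6,7): flips 1 -> legal
(7,5): no bracket -> illegal
(7,6): no bracket -> illegal
(7,7): no bracket -> illegal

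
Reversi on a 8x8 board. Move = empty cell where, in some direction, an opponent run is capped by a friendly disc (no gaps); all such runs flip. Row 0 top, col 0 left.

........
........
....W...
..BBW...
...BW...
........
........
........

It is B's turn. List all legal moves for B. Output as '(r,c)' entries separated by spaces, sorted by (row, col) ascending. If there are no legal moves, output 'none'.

(1,3): no bracket -> illegal
(1,4): no bracket -> illegal
(1,5): flips 1 -> legal
(2,3): no bracket -> illegal
(2,5): flips 1 -> legal
(3,5): flips 1 -> legal
(4,5): flips 1 -> legal
(5,3): no bracket -> illegal
(5,4): no bracket -> illegal
(5,5): flips 1 -> legal

Answer: (1,5) (2,5) (3,5) (4,5) (5,5)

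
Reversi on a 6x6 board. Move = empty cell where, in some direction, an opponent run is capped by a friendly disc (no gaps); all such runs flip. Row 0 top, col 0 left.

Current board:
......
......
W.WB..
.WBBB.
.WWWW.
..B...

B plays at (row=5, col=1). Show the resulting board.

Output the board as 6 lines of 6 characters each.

Answer: ......
......
W.WB..
.WBBB.
.WBWW.
.BB...

Derivation:
Place B at (5,1); scan 8 dirs for brackets.
Dir NW: first cell '.' (not opp) -> no flip
Dir N: opp run (4,1) (3,1), next='.' -> no flip
Dir NE: opp run (4,2) capped by B -> flip
Dir W: first cell '.' (not opp) -> no flip
Dir E: first cell 'B' (not opp) -> no flip
Dir SW: edge -> no flip
Dir S: edge -> no flip
Dir SE: edge -> no flip
All flips: (4,2)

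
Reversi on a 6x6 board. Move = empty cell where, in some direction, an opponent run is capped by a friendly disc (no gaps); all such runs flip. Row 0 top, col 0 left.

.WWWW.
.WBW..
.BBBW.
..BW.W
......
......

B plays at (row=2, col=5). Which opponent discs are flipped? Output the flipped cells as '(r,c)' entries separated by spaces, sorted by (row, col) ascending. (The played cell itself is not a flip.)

Answer: (2,4)

Derivation:
Dir NW: first cell '.' (not opp) -> no flip
Dir N: first cell '.' (not opp) -> no flip
Dir NE: edge -> no flip
Dir W: opp run (2,4) capped by B -> flip
Dir E: edge -> no flip
Dir SW: first cell '.' (not opp) -> no flip
Dir S: opp run (3,5), next='.' -> no flip
Dir SE: edge -> no flip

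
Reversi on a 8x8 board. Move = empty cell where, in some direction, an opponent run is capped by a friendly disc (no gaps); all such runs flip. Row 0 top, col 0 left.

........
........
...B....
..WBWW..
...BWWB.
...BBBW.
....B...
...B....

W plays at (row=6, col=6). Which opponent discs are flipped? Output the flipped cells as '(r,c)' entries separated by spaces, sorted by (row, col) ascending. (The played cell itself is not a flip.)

Dir NW: opp run (5,5) capped by W -> flip
Dir N: first cell 'W' (not opp) -> no flip
Dir NE: first cell '.' (not opp) -> no flip
Dir W: first cell '.' (not opp) -> no flip
Dir E: first cell '.' (not opp) -> no flip
Dir SW: first cell '.' (not opp) -> no flip
Dir S: first cell '.' (not opp) -> no flip
Dir SE: first cell '.' (not opp) -> no flip

Answer: (5,5)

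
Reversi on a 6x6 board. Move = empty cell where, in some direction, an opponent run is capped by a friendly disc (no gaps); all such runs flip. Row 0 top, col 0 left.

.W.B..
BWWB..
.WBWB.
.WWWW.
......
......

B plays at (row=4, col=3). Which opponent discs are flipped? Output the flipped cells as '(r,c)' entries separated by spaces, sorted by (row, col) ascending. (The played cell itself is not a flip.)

Dir NW: opp run (3,2) (2,1) capped by B -> flip
Dir N: opp run (3,3) (2,3) capped by B -> flip
Dir NE: opp run (3,4), next='.' -> no flip
Dir W: first cell '.' (not opp) -> no flip
Dir E: first cell '.' (not opp) -> no flip
Dir SW: first cell '.' (not opp) -> no flip
Dir S: first cell '.' (not opp) -> no flip
Dir SE: first cell '.' (not opp) -> no flip

Answer: (2,1) (2,3) (3,2) (3,3)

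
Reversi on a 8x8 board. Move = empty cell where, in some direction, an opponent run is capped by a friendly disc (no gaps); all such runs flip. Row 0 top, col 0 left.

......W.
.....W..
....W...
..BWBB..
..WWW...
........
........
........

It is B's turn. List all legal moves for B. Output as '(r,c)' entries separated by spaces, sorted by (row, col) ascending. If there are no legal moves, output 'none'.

(0,4): no bracket -> illegal
(0,5): no bracket -> illegal
(0,7): no bracket -> illegal
(1,3): flips 1 -> legal
(1,4): flips 1 -> legal
(1,6): no bracket -> illegal
(1,7): no bracket -> illegal
(2,2): no bracket -> illegal
(2,3): no bracket -> illegal
(2,5): no bracket -> illegal
(2,6): no bracket -> illegal
(3,1): no bracket -> illegal
(4,1): no bracket -> illegal
(4,5): no bracket -> illegal
(5,1): no bracket -> illegal
(5,2): flips 2 -> legal
(5,3): flips 1 -> legal
(5,4): flips 2 -> legal
(5,5): no bracket -> illegal

Answer: (1,3) (1,4) (5,2) (5,3) (5,4)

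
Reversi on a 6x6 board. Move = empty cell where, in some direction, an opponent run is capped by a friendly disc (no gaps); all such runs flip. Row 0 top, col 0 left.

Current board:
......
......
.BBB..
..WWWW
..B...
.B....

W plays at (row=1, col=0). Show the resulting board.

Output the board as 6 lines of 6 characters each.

Place W at (1,0); scan 8 dirs for brackets.
Dir NW: edge -> no flip
Dir N: first cell '.' (not opp) -> no flip
Dir NE: first cell '.' (not opp) -> no flip
Dir W: edge -> no flip
Dir E: first cell '.' (not opp) -> no flip
Dir SW: edge -> no flip
Dir S: first cell '.' (not opp) -> no flip
Dir SE: opp run (2,1) capped by W -> flip
All flips: (2,1)

Answer: ......
W.....
.WBB..
..WWWW
..B...
.B....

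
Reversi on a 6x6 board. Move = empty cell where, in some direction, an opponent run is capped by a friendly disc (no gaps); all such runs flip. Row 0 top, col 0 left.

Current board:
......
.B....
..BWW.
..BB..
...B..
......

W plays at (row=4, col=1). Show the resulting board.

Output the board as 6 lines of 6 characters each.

Place W at (4,1); scan 8 dirs for brackets.
Dir NW: first cell '.' (not opp) -> no flip
Dir N: first cell '.' (not opp) -> no flip
Dir NE: opp run (3,2) capped by W -> flip
Dir W: first cell '.' (not opp) -> no flip
Dir E: first cell '.' (not opp) -> no flip
Dir SW: first cell '.' (not opp) -> no flip
Dir S: first cell '.' (not opp) -> no flip
Dir SE: first cell '.' (not opp) -> no flip
All flips: (3,2)

Answer: ......
.B....
..BWW.
..WB..
.W.B..
......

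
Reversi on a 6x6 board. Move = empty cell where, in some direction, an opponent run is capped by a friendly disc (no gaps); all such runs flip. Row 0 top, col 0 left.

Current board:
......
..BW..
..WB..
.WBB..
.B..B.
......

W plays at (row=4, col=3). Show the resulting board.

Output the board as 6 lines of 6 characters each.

Answer: ......
..BW..
..WW..
.WBW..
.B.WB.
......

Derivation:
Place W at (4,3); scan 8 dirs for brackets.
Dir NW: opp run (3,2), next='.' -> no flip
Dir N: opp run (3,3) (2,3) capped by W -> flip
Dir NE: first cell '.' (not opp) -> no flip
Dir W: first cell '.' (not opp) -> no flip
Dir E: opp run (4,4), next='.' -> no flip
Dir SW: first cell '.' (not opp) -> no flip
Dir S: first cell '.' (not opp) -> no flip
Dir SE: first cell '.' (not opp) -> no flip
All flips: (2,3) (3,3)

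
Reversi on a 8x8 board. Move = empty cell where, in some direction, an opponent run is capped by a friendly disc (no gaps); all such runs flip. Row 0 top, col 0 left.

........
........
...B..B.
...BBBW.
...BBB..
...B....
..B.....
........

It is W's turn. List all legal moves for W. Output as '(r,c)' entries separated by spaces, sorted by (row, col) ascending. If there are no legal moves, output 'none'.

Answer: (1,6) (3,2) (5,4)

Derivation:
(1,2): no bracket -> illegal
(1,3): no bracket -> illegal
(1,4): no bracket -> illegal
(1,5): no bracket -> illegal
(1,6): flips 1 -> legal
(1,7): no bracket -> illegal
(2,2): no bracket -> illegal
(2,4): no bracket -> illegal
(2,5): no bracket -> illegal
(2,7): no bracket -> illegal
(3,2): flips 3 -> legal
(3,7): no bracket -> illegal
(4,2): no bracket -> illegal
(4,6): no bracket -> illegal
(5,1): no bracket -> illegal
(5,2): no bracket -> illegal
(5,4): flips 1 -> legal
(5,5): no bracket -> illegal
(5,6): no bracket -> illegal
(6,1): no bracket -> illegal
(6,3): no bracket -> illegal
(6,4): no bracket -> illegal
(7,1): no bracket -> illegal
(7,2): no bracket -> illegal
(7,3): no bracket -> illegal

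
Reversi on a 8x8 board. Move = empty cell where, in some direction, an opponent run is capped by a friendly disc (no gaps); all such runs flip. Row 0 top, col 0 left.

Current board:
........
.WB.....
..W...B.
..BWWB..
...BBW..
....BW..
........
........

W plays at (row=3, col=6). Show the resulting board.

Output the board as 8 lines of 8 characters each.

Answer: ........
.WB.....
..W...B.
..BWWWW.
...BBW..
....BW..
........
........

Derivation:
Place W at (3,6); scan 8 dirs for brackets.
Dir NW: first cell '.' (not opp) -> no flip
Dir N: opp run (2,6), next='.' -> no flip
Dir NE: first cell '.' (not opp) -> no flip
Dir W: opp run (3,5) capped by W -> flip
Dir E: first cell '.' (not opp) -> no flip
Dir SW: first cell 'W' (not opp) -> no flip
Dir S: first cell '.' (not opp) -> no flip
Dir SE: first cell '.' (not opp) -> no flip
All flips: (3,5)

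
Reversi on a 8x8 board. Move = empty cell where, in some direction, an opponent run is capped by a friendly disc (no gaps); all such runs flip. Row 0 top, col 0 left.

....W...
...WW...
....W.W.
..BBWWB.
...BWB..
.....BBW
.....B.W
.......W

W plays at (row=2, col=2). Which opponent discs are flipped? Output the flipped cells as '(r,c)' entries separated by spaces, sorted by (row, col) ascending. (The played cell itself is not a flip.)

Dir NW: first cell '.' (not opp) -> no flip
Dir N: first cell '.' (not opp) -> no flip
Dir NE: first cell 'W' (not opp) -> no flip
Dir W: first cell '.' (not opp) -> no flip
Dir E: first cell '.' (not opp) -> no flip
Dir SW: first cell '.' (not opp) -> no flip
Dir S: opp run (3,2), next='.' -> no flip
Dir SE: opp run (3,3) capped by W -> flip

Answer: (3,3)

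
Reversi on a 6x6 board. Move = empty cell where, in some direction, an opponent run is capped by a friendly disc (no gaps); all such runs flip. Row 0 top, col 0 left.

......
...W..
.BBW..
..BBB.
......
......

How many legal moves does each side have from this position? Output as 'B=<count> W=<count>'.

-- B to move --
(0,2): no bracket -> illegal
(0,3): flips 2 -> legal
(0,4): flips 1 -> legal
(1,2): flips 1 -> legal
(1,4): flips 1 -> legal
(2,4): flips 1 -> legal
B mobility = 5
-- W to move --
(1,0): no bracket -> illegal
(1,1): no bracket -> illegal
(1,2): no bracket -> illegal
(2,0): flips 2 -> legal
(2,4): no bracket -> illegal
(2,5): no bracket -> illegal
(3,0): no bracket -> illegal
(3,1): flips 1 -> legal
(3,5): no bracket -> illegal
(4,1): flips 1 -> legal
(4,2): no bracket -> illegal
(4,3): flips 1 -> legal
(4,4): no bracket -> illegal
(4,5): flips 1 -> legal
W mobility = 5

Answer: B=5 W=5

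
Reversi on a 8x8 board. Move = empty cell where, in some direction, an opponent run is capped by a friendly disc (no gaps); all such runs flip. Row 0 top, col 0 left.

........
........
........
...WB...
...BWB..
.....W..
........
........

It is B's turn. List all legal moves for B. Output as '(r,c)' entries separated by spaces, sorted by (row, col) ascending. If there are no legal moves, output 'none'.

(2,2): no bracket -> illegal
(2,3): flips 1 -> legal
(2,4): no bracket -> illegal
(3,2): flips 1 -> legal
(3,5): no bracket -> illegal
(4,2): no bracket -> illegal
(4,6): no bracket -> illegal
(5,3): no bracket -> illegal
(5,4): flips 1 -> legal
(5,6): no bracket -> illegal
(6,4): no bracket -> illegal
(6,5): flips 1 -> legal
(6,6): no bracket -> illegal

Answer: (2,3) (3,2) (5,4) (6,5)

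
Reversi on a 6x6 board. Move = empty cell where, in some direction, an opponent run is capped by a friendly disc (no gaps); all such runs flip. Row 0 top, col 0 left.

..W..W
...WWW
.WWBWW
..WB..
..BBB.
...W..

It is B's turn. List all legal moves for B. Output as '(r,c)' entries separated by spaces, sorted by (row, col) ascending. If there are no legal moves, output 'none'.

Answer: (0,3) (1,0) (1,1) (1,2) (2,0) (3,1) (4,1)

Derivation:
(0,1): no bracket -> illegal
(0,3): flips 1 -> legal
(0,4): no bracket -> illegal
(1,0): flips 2 -> legal
(1,1): flips 1 -> legal
(1,2): flips 2 -> legal
(2,0): flips 2 -> legal
(3,0): no bracket -> illegal
(3,1): flips 1 -> legal
(3,4): no bracket -> illegal
(3,5): no bracket -> illegal
(4,1): flips 1 -> legal
(5,2): no bracket -> illegal
(5,4): no bracket -> illegal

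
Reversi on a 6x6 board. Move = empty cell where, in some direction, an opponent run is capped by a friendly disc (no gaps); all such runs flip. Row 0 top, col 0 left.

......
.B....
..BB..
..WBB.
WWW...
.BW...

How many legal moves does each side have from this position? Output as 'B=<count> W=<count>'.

Answer: B=3 W=5

Derivation:
-- B to move --
(2,1): no bracket -> illegal
(3,0): no bracket -> illegal
(3,1): flips 2 -> legal
(4,3): no bracket -> illegal
(5,0): flips 2 -> legal
(5,3): flips 1 -> legal
B mobility = 3
-- W to move --
(0,0): no bracket -> illegal
(0,1): no bracket -> illegal
(0,2): no bracket -> illegal
(1,0): no bracket -> illegal
(1,2): flips 1 -> legal
(1,3): no bracket -> illegal
(1,4): flips 1 -> legal
(2,0): no bracket -> illegal
(2,1): no bracket -> illegal
(2,4): flips 1 -> legal
(2,5): no bracket -> illegal
(3,1): no bracket -> illegal
(3,5): flips 2 -> legal
(4,3): no bracket -> illegal
(4,4): no bracket -> illegal
(4,5): no bracket -> illegal
(5,0): flips 1 -> legal
W mobility = 5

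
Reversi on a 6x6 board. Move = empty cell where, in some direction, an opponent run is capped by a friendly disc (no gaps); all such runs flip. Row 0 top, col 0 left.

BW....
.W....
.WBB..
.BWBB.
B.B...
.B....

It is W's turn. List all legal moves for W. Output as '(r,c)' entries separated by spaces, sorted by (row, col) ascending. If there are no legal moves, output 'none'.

Answer: (1,2) (1,4) (2,4) (3,0) (3,5) (4,1) (4,4) (5,2)

Derivation:
(1,0): no bracket -> illegal
(1,2): flips 1 -> legal
(1,3): no bracket -> illegal
(1,4): flips 1 -> legal
(2,0): no bracket -> illegal
(2,4): flips 2 -> legal
(2,5): no bracket -> illegal
(3,0): flips 1 -> legal
(3,5): flips 2 -> legal
(4,1): flips 1 -> legal
(4,3): no bracket -> illegal
(4,4): flips 2 -> legal
(4,5): no bracket -> illegal
(5,0): no bracket -> illegal
(5,2): flips 1 -> legal
(5,3): no bracket -> illegal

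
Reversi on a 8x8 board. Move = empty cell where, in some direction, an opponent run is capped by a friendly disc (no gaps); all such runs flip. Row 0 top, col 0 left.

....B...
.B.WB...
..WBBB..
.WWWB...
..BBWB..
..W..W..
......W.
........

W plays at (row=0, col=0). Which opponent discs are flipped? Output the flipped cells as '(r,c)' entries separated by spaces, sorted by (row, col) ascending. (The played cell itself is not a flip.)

Dir NW: edge -> no flip
Dir N: edge -> no flip
Dir NE: edge -> no flip
Dir W: edge -> no flip
Dir E: first cell '.' (not opp) -> no flip
Dir SW: edge -> no flip
Dir S: first cell '.' (not opp) -> no flip
Dir SE: opp run (1,1) capped by W -> flip

Answer: (1,1)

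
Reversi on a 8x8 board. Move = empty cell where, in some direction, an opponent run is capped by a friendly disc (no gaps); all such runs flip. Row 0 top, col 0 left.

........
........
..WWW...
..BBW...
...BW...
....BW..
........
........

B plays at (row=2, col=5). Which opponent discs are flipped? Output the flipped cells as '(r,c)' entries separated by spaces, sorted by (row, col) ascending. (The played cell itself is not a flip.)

Answer: (3,4)

Derivation:
Dir NW: first cell '.' (not opp) -> no flip
Dir N: first cell '.' (not opp) -> no flip
Dir NE: first cell '.' (not opp) -> no flip
Dir W: opp run (2,4) (2,3) (2,2), next='.' -> no flip
Dir E: first cell '.' (not opp) -> no flip
Dir SW: opp run (3,4) capped by B -> flip
Dir S: first cell '.' (not opp) -> no flip
Dir SE: first cell '.' (not opp) -> no flip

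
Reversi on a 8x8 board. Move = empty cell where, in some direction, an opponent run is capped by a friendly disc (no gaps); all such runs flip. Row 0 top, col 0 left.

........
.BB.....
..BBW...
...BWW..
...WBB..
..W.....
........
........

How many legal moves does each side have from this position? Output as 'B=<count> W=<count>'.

Answer: B=7 W=10

Derivation:
-- B to move --
(1,3): no bracket -> illegal
(1,4): flips 2 -> legal
(1,5): flips 1 -> legal
(2,5): flips 2 -> legal
(2,6): flips 1 -> legal
(3,2): no bracket -> illegal
(3,6): flips 2 -> legal
(4,1): no bracket -> illegal
(4,2): flips 1 -> legal
(4,6): no bracket -> illegal
(5,1): no bracket -> illegal
(5,3): flips 1 -> legal
(5,4): no bracket -> illegal
(6,1): no bracket -> illegal
(6,2): no bracket -> illegal
(6,3): no bracket -> illegal
B mobility = 7
-- W to move --
(0,0): no bracket -> illegal
(0,1): flips 2 -> legal
(0,2): no bracket -> illegal
(0,3): no bracket -> illegal
(1,0): no bracket -> illegal
(1,3): flips 2 -> legal
(1,4): no bracket -> illegal
(2,0): no bracket -> illegal
(2,1): flips 2 -> legal
(3,1): no bracket -> illegal
(3,2): flips 1 -> legal
(3,6): no bracket -> illegal
(4,2): flips 1 -> legal
(4,6): flips 2 -> legal
(5,3): flips 1 -> legal
(5,4): flips 1 -> legal
(5,5): flips 1 -> legal
(5,6): flips 1 -> legal
W mobility = 10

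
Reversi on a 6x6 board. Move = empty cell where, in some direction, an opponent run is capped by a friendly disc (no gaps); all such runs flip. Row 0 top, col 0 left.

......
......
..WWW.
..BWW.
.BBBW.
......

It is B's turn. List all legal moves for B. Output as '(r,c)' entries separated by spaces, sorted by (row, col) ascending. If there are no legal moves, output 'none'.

Answer: (1,2) (1,3) (1,4) (1,5) (2,5) (3,5) (4,5)

Derivation:
(1,1): no bracket -> illegal
(1,2): flips 1 -> legal
(1,3): flips 2 -> legal
(1,4): flips 1 -> legal
(1,5): flips 2 -> legal
(2,1): no bracket -> illegal
(2,5): flips 1 -> legal
(3,1): no bracket -> illegal
(3,5): flips 2 -> legal
(4,5): flips 1 -> legal
(5,3): no bracket -> illegal
(5,4): no bracket -> illegal
(5,5): no bracket -> illegal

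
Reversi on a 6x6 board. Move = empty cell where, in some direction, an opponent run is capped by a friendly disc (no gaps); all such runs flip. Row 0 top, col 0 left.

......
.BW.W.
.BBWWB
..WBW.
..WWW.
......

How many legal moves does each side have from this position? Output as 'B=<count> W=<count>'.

-- B to move --
(0,1): no bracket -> illegal
(0,2): flips 1 -> legal
(0,3): flips 2 -> legal
(0,4): no bracket -> illegal
(0,5): no bracket -> illegal
(1,3): flips 2 -> legal
(1,5): flips 1 -> legal
(3,1): flips 1 -> legal
(3,5): flips 1 -> legal
(4,1): no bracket -> illegal
(4,5): no bracket -> illegal
(5,1): flips 1 -> legal
(5,2): flips 4 -> legal
(5,3): flips 1 -> legal
(5,4): flips 2 -> legal
(5,5): flips 1 -> legal
B mobility = 11
-- W to move --
(0,0): flips 3 -> legal
(0,1): no bracket -> illegal
(0,2): no bracket -> illegal
(1,0): flips 2 -> legal
(1,3): no bracket -> illegal
(1,5): no bracket -> illegal
(2,0): flips 2 -> legal
(3,0): flips 1 -> legal
(3,1): no bracket -> illegal
(3,5): no bracket -> illegal
W mobility = 4

Answer: B=11 W=4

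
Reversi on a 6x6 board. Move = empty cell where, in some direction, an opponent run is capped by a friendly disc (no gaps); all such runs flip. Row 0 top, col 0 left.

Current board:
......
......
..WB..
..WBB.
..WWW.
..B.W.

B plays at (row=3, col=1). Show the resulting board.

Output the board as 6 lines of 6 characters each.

Answer: ......
......
..WB..
.BBBB.
..WWW.
..B.W.

Derivation:
Place B at (3,1); scan 8 dirs for brackets.
Dir NW: first cell '.' (not opp) -> no flip
Dir N: first cell '.' (not opp) -> no flip
Dir NE: opp run (2,2), next='.' -> no flip
Dir W: first cell '.' (not opp) -> no flip
Dir E: opp run (3,2) capped by B -> flip
Dir SW: first cell '.' (not opp) -> no flip
Dir S: first cell '.' (not opp) -> no flip
Dir SE: opp run (4,2), next='.' -> no flip
All flips: (3,2)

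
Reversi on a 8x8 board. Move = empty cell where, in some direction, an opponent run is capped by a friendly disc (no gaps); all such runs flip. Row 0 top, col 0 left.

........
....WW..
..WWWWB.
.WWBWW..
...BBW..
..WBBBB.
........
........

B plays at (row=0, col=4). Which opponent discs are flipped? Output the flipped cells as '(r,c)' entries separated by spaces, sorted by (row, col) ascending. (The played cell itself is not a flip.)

Dir NW: edge -> no flip
Dir N: edge -> no flip
Dir NE: edge -> no flip
Dir W: first cell '.' (not opp) -> no flip
Dir E: first cell '.' (not opp) -> no flip
Dir SW: first cell '.' (not opp) -> no flip
Dir S: opp run (1,4) (2,4) (3,4) capped by B -> flip
Dir SE: opp run (1,5) capped by B -> flip

Answer: (1,4) (1,5) (2,4) (3,4)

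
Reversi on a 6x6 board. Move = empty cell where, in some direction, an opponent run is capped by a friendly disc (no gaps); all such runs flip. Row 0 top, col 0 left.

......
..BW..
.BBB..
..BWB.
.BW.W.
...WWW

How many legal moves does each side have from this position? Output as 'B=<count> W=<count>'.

-- B to move --
(0,2): no bracket -> illegal
(0,3): flips 1 -> legal
(0,4): flips 1 -> legal
(1,4): flips 1 -> legal
(2,4): no bracket -> illegal
(3,1): no bracket -> illegal
(3,5): no bracket -> illegal
(4,3): flips 2 -> legal
(4,5): no bracket -> illegal
(5,1): no bracket -> illegal
(5,2): flips 1 -> legal
B mobility = 5
-- W to move --
(0,1): no bracket -> illegal
(0,2): flips 3 -> legal
(0,3): no bracket -> illegal
(1,0): no bracket -> illegal
(1,1): flips 2 -> legal
(1,4): no bracket -> illegal
(2,0): no bracket -> illegal
(2,4): flips 1 -> legal
(2,5): no bracket -> illegal
(3,0): no bracket -> illegal
(3,1): flips 2 -> legal
(3,5): flips 1 -> legal
(4,0): flips 1 -> legal
(4,3): no bracket -> illegal
(4,5): no bracket -> illegal
(5,0): no bracket -> illegal
(5,1): no bracket -> illegal
(5,2): no bracket -> illegal
W mobility = 6

Answer: B=5 W=6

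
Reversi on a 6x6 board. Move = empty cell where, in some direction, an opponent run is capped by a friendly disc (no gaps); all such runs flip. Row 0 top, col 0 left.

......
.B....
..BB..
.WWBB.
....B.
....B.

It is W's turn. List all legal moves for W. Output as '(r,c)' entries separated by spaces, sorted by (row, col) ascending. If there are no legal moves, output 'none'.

(0,0): no bracket -> illegal
(0,1): no bracket -> illegal
(0,2): no bracket -> illegal
(1,0): no bracket -> illegal
(1,2): flips 1 -> legal
(1,3): flips 1 -> legal
(1,4): flips 1 -> legal
(2,0): no bracket -> illegal
(2,1): no bracket -> illegal
(2,4): no bracket -> illegal
(2,5): no bracket -> illegal
(3,5): flips 2 -> legal
(4,2): no bracket -> illegal
(4,3): no bracket -> illegal
(4,5): no bracket -> illegal
(5,3): no bracket -> illegal
(5,5): no bracket -> illegal

Answer: (1,2) (1,3) (1,4) (3,5)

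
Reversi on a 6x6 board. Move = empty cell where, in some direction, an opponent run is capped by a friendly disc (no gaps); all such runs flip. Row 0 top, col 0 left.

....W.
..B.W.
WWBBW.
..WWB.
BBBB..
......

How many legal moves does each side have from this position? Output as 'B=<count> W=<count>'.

Answer: B=7 W=11

Derivation:
-- B to move --
(0,3): no bracket -> illegal
(0,5): flips 1 -> legal
(1,0): flips 2 -> legal
(1,1): no bracket -> illegal
(1,3): no bracket -> illegal
(1,5): flips 2 -> legal
(2,5): flips 1 -> legal
(3,0): flips 1 -> legal
(3,1): flips 2 -> legal
(3,5): no bracket -> illegal
(4,4): flips 1 -> legal
B mobility = 7
-- W to move --
(0,1): no bracket -> illegal
(0,2): flips 2 -> legal
(0,3): flips 1 -> legal
(1,1): flips 1 -> legal
(1,3): flips 1 -> legal
(2,5): no bracket -> illegal
(3,0): no bracket -> illegal
(3,1): no bracket -> illegal
(3,5): flips 1 -> legal
(4,4): flips 1 -> legal
(4,5): no bracket -> illegal
(5,0): flips 1 -> legal
(5,1): flips 1 -> legal
(5,2): flips 1 -> legal
(5,3): flips 1 -> legal
(5,4): flips 1 -> legal
W mobility = 11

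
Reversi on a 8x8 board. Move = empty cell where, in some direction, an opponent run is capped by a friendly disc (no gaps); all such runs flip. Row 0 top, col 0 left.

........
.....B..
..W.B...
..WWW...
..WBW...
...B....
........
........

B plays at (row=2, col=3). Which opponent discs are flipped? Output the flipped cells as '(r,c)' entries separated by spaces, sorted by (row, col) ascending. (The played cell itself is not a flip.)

Dir NW: first cell '.' (not opp) -> no flip
Dir N: first cell '.' (not opp) -> no flip
Dir NE: first cell '.' (not opp) -> no flip
Dir W: opp run (2,2), next='.' -> no flip
Dir E: first cell 'B' (not opp) -> no flip
Dir SW: opp run (3,2), next='.' -> no flip
Dir S: opp run (3,3) capped by B -> flip
Dir SE: opp run (3,4), next='.' -> no flip

Answer: (3,3)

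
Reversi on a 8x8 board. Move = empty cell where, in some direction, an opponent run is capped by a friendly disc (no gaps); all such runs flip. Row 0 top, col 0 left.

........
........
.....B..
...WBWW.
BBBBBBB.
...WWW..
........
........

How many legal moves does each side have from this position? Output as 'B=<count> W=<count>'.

-- B to move --
(2,2): flips 1 -> legal
(2,3): flips 1 -> legal
(2,4): flips 2 -> legal
(2,6): flips 2 -> legal
(2,7): flips 1 -> legal
(3,2): flips 1 -> legal
(3,7): flips 2 -> legal
(4,7): flips 1 -> legal
(5,2): no bracket -> illegal
(5,6): no bracket -> illegal
(6,2): flips 1 -> legal
(6,3): flips 2 -> legal
(6,4): flips 3 -> legal
(6,5): flips 2 -> legal
(6,6): flips 1 -> legal
B mobility = 13
-- W to move --
(1,4): flips 1 -> legal
(1,5): flips 1 -> legal
(1,6): no bracket -> illegal
(2,3): no bracket -> illegal
(2,4): flips 2 -> legal
(2,6): no bracket -> illegal
(3,0): no bracket -> illegal
(3,1): flips 1 -> legal
(3,2): flips 1 -> legal
(3,7): flips 1 -> legal
(4,7): no bracket -> illegal
(5,0): no bracket -> illegal
(5,1): flips 1 -> legal
(5,2): no bracket -> illegal
(5,6): flips 1 -> legal
(5,7): flips 1 -> legal
W mobility = 9

Answer: B=13 W=9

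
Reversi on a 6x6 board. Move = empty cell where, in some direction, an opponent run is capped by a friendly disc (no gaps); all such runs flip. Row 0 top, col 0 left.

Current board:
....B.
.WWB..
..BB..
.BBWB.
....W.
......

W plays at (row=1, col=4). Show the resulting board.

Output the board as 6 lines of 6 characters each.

Answer: ....B.
.WWWW.
..BB..
.BBWB.
....W.
......

Derivation:
Place W at (1,4); scan 8 dirs for brackets.
Dir NW: first cell '.' (not opp) -> no flip
Dir N: opp run (0,4), next=edge -> no flip
Dir NE: first cell '.' (not opp) -> no flip
Dir W: opp run (1,3) capped by W -> flip
Dir E: first cell '.' (not opp) -> no flip
Dir SW: opp run (2,3) (3,2), next='.' -> no flip
Dir S: first cell '.' (not opp) -> no flip
Dir SE: first cell '.' (not opp) -> no flip
All flips: (1,3)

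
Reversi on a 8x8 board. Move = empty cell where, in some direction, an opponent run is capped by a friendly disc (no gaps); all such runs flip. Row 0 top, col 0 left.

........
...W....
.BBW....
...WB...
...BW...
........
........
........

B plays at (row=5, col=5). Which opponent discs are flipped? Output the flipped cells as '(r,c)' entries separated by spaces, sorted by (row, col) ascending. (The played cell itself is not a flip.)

Dir NW: opp run (4,4) (3,3) capped by B -> flip
Dir N: first cell '.' (not opp) -> no flip
Dir NE: first cell '.' (not opp) -> no flip
Dir W: first cell '.' (not opp) -> no flip
Dir E: first cell '.' (not opp) -> no flip
Dir SW: first cell '.' (not opp) -> no flip
Dir S: first cell '.' (not opp) -> no flip
Dir SE: first cell '.' (not opp) -> no flip

Answer: (3,3) (4,4)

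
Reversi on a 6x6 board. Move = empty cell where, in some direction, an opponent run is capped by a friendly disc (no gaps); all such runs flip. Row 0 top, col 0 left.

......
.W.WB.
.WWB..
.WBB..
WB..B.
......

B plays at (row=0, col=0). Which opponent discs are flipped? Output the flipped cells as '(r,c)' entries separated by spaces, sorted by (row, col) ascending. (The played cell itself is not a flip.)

Answer: (1,1) (2,2)

Derivation:
Dir NW: edge -> no flip
Dir N: edge -> no flip
Dir NE: edge -> no flip
Dir W: edge -> no flip
Dir E: first cell '.' (not opp) -> no flip
Dir SW: edge -> no flip
Dir S: first cell '.' (not opp) -> no flip
Dir SE: opp run (1,1) (2,2) capped by B -> flip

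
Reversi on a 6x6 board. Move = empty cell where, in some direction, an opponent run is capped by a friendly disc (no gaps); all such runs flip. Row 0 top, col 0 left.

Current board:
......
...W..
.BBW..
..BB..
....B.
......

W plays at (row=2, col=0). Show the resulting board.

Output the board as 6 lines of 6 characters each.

Place W at (2,0); scan 8 dirs for brackets.
Dir NW: edge -> no flip
Dir N: first cell '.' (not opp) -> no flip
Dir NE: first cell '.' (not opp) -> no flip
Dir W: edge -> no flip
Dir E: opp run (2,1) (2,2) capped by W -> flip
Dir SW: edge -> no flip
Dir S: first cell '.' (not opp) -> no flip
Dir SE: first cell '.' (not opp) -> no flip
All flips: (2,1) (2,2)

Answer: ......
...W..
WWWW..
..BB..
....B.
......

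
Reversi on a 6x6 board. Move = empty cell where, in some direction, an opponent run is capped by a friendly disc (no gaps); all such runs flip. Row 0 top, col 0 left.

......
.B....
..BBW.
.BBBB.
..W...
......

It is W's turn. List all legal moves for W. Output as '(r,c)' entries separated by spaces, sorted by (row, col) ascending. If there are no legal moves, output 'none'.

(0,0): no bracket -> illegal
(0,1): no bracket -> illegal
(0,2): no bracket -> illegal
(1,0): no bracket -> illegal
(1,2): flips 2 -> legal
(1,3): no bracket -> illegal
(1,4): no bracket -> illegal
(2,0): flips 1 -> legal
(2,1): flips 2 -> legal
(2,5): no bracket -> illegal
(3,0): no bracket -> illegal
(3,5): no bracket -> illegal
(4,0): no bracket -> illegal
(4,1): no bracket -> illegal
(4,3): no bracket -> illegal
(4,4): flips 1 -> legal
(4,5): no bracket -> illegal

Answer: (1,2) (2,0) (2,1) (4,4)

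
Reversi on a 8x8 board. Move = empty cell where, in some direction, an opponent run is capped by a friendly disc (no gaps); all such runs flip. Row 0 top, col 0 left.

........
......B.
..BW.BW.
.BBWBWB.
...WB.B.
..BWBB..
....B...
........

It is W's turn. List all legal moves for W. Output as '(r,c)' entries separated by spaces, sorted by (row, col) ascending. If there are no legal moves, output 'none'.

Answer: (0,6) (0,7) (1,1) (1,5) (2,1) (2,4) (3,0) (3,7) (4,1) (4,5) (5,1) (5,6) (5,7) (6,1) (6,5) (6,6) (7,5)

Derivation:
(0,5): no bracket -> illegal
(0,6): flips 1 -> legal
(0,7): flips 3 -> legal
(1,1): flips 1 -> legal
(1,2): no bracket -> illegal
(1,3): no bracket -> illegal
(1,4): no bracket -> illegal
(1,5): flips 1 -> legal
(1,7): no bracket -> illegal
(2,0): no bracket -> illegal
(2,1): flips 2 -> legal
(2,4): flips 1 -> legal
(2,7): no bracket -> illegal
(3,0): flips 2 -> legal
(3,7): flips 1 -> legal
(4,0): no bracket -> illegal
(4,1): flips 1 -> legal
(4,2): no bracket -> illegal
(4,5): flips 2 -> legal
(4,7): no bracket -> illegal
(5,1): flips 1 -> legal
(5,6): flips 4 -> legal
(5,7): flips 1 -> legal
(6,1): flips 1 -> legal
(6,2): no bracket -> illegal
(6,3): no bracket -> illegal
(6,5): flips 1 -> legal
(6,6): flips 2 -> legal
(7,3): no bracket -> illegal
(7,4): no bracket -> illegal
(7,5): flips 1 -> legal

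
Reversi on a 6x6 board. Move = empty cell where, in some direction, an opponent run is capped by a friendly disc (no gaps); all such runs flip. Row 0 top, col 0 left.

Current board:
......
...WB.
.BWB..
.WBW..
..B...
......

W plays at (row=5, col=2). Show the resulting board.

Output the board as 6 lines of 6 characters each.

Place W at (5,2); scan 8 dirs for brackets.
Dir NW: first cell '.' (not opp) -> no flip
Dir N: opp run (4,2) (3,2) capped by W -> flip
Dir NE: first cell '.' (not opp) -> no flip
Dir W: first cell '.' (not opp) -> no flip
Dir E: first cell '.' (not opp) -> no flip
Dir SW: edge -> no flip
Dir S: edge -> no flip
Dir SE: edge -> no flip
All flips: (3,2) (4,2)

Answer: ......
...WB.
.BWB..
.WWW..
..W...
..W...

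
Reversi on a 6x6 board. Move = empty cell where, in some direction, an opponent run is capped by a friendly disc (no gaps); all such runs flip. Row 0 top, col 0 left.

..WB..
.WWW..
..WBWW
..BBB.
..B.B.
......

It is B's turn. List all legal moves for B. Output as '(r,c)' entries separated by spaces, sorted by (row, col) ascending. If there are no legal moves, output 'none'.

(0,0): flips 2 -> legal
(0,1): flips 2 -> legal
(0,4): no bracket -> illegal
(1,0): no bracket -> illegal
(1,4): flips 1 -> legal
(1,5): flips 1 -> legal
(2,0): no bracket -> illegal
(2,1): flips 2 -> legal
(3,1): no bracket -> illegal
(3,5): no bracket -> illegal

Answer: (0,0) (0,1) (1,4) (1,5) (2,1)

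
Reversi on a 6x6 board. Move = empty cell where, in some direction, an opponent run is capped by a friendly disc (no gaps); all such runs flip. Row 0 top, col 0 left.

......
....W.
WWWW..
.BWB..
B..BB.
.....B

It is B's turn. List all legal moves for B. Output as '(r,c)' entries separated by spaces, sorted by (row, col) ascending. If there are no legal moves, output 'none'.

(0,3): no bracket -> illegal
(0,4): no bracket -> illegal
(0,5): no bracket -> illegal
(1,0): flips 2 -> legal
(1,1): flips 2 -> legal
(1,2): no bracket -> illegal
(1,3): flips 2 -> legal
(1,5): no bracket -> illegal
(2,4): no bracket -> illegal
(2,5): no bracket -> illegal
(3,0): no bracket -> illegal
(3,4): no bracket -> illegal
(4,1): no bracket -> illegal
(4,2): no bracket -> illegal

Answer: (1,0) (1,1) (1,3)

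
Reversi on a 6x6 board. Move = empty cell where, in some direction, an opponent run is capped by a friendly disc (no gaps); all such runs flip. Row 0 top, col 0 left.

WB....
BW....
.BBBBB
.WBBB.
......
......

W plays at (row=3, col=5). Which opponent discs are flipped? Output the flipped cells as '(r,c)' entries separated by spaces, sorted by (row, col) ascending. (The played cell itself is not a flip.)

Dir NW: opp run (2,4), next='.' -> no flip
Dir N: opp run (2,5), next='.' -> no flip
Dir NE: edge -> no flip
Dir W: opp run (3,4) (3,3) (3,2) capped by W -> flip
Dir E: edge -> no flip
Dir SW: first cell '.' (not opp) -> no flip
Dir S: first cell '.' (not opp) -> no flip
Dir SE: edge -> no flip

Answer: (3,2) (3,3) (3,4)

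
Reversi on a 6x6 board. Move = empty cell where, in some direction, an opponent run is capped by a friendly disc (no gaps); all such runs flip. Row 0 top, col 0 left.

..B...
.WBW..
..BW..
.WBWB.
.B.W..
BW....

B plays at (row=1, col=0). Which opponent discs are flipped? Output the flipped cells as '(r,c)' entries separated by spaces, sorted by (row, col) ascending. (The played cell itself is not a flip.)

Answer: (1,1)

Derivation:
Dir NW: edge -> no flip
Dir N: first cell '.' (not opp) -> no flip
Dir NE: first cell '.' (not opp) -> no flip
Dir W: edge -> no flip
Dir E: opp run (1,1) capped by B -> flip
Dir SW: edge -> no flip
Dir S: first cell '.' (not opp) -> no flip
Dir SE: first cell '.' (not opp) -> no flip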